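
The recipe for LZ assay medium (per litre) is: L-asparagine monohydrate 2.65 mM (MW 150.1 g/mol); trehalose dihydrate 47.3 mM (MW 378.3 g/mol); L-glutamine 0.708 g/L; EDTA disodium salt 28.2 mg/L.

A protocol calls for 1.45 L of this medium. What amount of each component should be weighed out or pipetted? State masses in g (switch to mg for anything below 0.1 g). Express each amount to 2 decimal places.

L-asparagine monohydrate 0.58 g; trehalose dihydrate 25.95 g; L-glutamine 1.03 g; EDTA disodium salt 40.89 mg

Scale factor relative to 1 L: 1.45.
L-asparagine monohydrate: 2.65 mmol/L × 150.1 g/mol × 1.45 L ÷ 1000 = 0.58 g
trehalose dihydrate: 47.3 mmol/L × 378.3 g/mol × 1.45 L ÷ 1000 = 25.95 g
L-glutamine: 0.708 g/L × 1.45 L = 1.03 g
EDTA disodium salt: 28.2 mg/L × 1.45 L = 40.89 mg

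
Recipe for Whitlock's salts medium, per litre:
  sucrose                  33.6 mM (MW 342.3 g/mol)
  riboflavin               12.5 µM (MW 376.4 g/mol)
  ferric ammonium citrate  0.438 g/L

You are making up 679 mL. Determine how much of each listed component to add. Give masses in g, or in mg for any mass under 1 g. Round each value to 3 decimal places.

Working volume: 679 mL = 0.679 L.
sucrose: 33.6 mmol/L × 342.3 g/mol × 0.679 L ÷ 1000 = 7.809 g
riboflavin: 12.5 µmol/L × 376.4 g/mol × 0.679 L ÷ 1000 = 3.195 mg
ferric ammonium citrate: 0.438 g/L × 0.679 L = 0.297402 g = 297.402 mg

sucrose 7.809 g; riboflavin 3.195 mg; ferric ammonium citrate 297.402 mg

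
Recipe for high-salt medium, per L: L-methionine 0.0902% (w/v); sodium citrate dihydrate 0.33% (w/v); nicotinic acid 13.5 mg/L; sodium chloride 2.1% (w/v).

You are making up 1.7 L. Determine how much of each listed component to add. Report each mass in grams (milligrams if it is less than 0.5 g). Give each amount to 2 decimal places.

Scale factor relative to 1 L: 1.7.
L-methionine: 0.0902 g per 100 mL × 1700 mL ÷ 100 = 1.53 g
sodium citrate dihydrate: 0.33% w/v = 3.3 g/L → 3.3 × 1.7 L = 5.61 g
nicotinic acid: 13.5 mg/L × 1.7 L = 22.95 mg
sodium chloride: 2.1% w/v = 21 g/L → 21 × 1.7 L = 35.70 g

L-methionine 1.53 g; sodium citrate dihydrate 5.61 g; nicotinic acid 22.95 mg; sodium chloride 35.70 g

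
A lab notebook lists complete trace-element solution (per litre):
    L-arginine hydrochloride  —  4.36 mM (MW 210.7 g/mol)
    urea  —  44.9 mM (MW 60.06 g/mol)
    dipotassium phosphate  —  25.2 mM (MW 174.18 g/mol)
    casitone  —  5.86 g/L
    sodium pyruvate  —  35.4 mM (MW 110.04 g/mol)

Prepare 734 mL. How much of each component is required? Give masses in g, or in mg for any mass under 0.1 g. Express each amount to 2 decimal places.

L-arginine hydrochloride 0.67 g; urea 1.98 g; dipotassium phosphate 3.22 g; casitone 4.30 g; sodium pyruvate 2.86 g

Target volume = 734 mL = 0.734 L.
L-arginine hydrochloride: 4.36 mmol/L × 210.7 g/mol × 0.734 L ÷ 1000 = 0.67 g
urea: 44.9 mmol/L × 60.06 g/mol × 0.734 L ÷ 1000 = 1.98 g
dipotassium phosphate: 25.2 mmol/L × 174.18 g/mol × 0.734 L ÷ 1000 = 3.22 g
casitone: 5.86 g/L × 0.734 L = 4.30 g
sodium pyruvate: 35.4 mmol/L × 110.04 g/mol × 0.734 L ÷ 1000 = 2.86 g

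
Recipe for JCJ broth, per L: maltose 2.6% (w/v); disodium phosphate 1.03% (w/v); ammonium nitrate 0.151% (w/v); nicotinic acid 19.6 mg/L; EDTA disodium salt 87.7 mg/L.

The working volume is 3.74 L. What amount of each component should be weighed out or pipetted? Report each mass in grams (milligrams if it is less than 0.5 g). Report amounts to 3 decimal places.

maltose 97.240 g; disodium phosphate 38.522 g; ammonium nitrate 5.647 g; nicotinic acid 73.304 mg; EDTA disodium salt 327.998 mg

Working volume: 3.74 L.
maltose: 2.6% w/v = 26 g/L → 26 × 3.74 L = 97.240 g
disodium phosphate: 1.03 g per 100 mL × 3740 mL ÷ 100 = 38.522 g
ammonium nitrate: 0.151 g per 100 mL × 3740 mL ÷ 100 = 5.647 g
nicotinic acid: 19.6 mg/L × 3.74 L = 73.304 mg
EDTA disodium salt: 87.7 mg/L × 3.74 L = 327.998 mg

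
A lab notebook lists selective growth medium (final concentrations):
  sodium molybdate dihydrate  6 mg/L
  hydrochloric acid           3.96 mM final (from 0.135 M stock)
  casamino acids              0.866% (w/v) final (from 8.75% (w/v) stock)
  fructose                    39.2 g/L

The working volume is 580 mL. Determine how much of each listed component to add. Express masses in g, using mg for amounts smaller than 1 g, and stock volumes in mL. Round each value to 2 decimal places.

sodium molybdate dihydrate 3.48 mg; hydrochloric acid 17.01 mL; casamino acids 57.40 mL; fructose 22.74 g

Target volume = 580 mL = 0.58 L.
sodium molybdate dihydrate: 6 mg/L × 0.58 L = 3.48 mg
hydrochloric acid: C1V1 = C2V2 → 3.96 mM × 580 mL ÷ 135 mM = 17.01 mL
casamino acids: dilute stock: 0.866% ÷ 8.75% × 580 mL = 57.40 mL
fructose: 39.2 g/L × 0.58 L = 22.74 g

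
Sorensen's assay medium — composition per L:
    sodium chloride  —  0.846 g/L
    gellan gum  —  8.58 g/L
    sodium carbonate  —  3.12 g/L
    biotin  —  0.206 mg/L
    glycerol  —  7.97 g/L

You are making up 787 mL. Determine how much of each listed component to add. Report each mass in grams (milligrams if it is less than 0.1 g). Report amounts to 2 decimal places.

Target volume = 787 mL = 0.787 L.
sodium chloride: 0.846 g/L × 0.787 L = 0.67 g
gellan gum: 8.58 g/L × 0.787 L = 6.75 g
sodium carbonate: 3.12 g/L × 0.787 L = 2.46 g
biotin: 0.206 mg/L × 0.787 L = 0.16 mg
glycerol: 7.97 g/L × 0.787 L = 6.27 g

sodium chloride 0.67 g; gellan gum 6.75 g; sodium carbonate 2.46 g; biotin 0.16 mg; glycerol 6.27 g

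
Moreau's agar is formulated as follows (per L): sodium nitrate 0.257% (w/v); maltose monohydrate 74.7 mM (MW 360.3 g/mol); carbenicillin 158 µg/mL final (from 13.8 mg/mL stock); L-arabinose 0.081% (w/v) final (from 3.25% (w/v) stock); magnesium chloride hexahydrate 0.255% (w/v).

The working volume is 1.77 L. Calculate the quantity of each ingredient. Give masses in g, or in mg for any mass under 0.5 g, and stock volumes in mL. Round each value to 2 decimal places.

sodium nitrate 4.55 g; maltose monohydrate 47.64 g; carbenicillin 20.27 mL; L-arabinose 44.11 mL; magnesium chloride hexahydrate 4.51 g

Scale factor relative to 1 L: 1.77.
sodium nitrate: 0.257 g per 100 mL × 1770 mL ÷ 100 = 4.55 g
maltose monohydrate: 74.7 mmol/L × 360.3 g/mol × 1.77 L ÷ 1000 = 47.64 g
carbenicillin: V = C2·V2/C1 = 158 µg/mL × 1770 mL ÷ 13800 µg/mL = 20.27 mL
L-arabinose: dilute stock: 0.081% ÷ 3.25% × 1770 mL = 44.11 mL
magnesium chloride hexahydrate: 0.255 g per 100 mL × 1770 mL ÷ 100 = 4.51 g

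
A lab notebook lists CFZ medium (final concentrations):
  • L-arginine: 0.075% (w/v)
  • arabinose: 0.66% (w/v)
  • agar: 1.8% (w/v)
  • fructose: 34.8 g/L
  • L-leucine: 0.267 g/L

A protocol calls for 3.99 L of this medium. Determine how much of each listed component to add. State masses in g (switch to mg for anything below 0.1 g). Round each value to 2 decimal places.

Scale factor relative to 1 L: 3.99.
L-arginine: 0.075% w/v = 0.75 g/L → 0.75 × 3.99 L = 2.99 g
arabinose: 0.66 g per 100 mL × 3990 mL ÷ 100 = 26.33 g
agar: 1.8% w/v = 18 g/L → 18 × 3.99 L = 71.82 g
fructose: 34.8 g/L × 3.99 L = 138.85 g
L-leucine: 0.267 g/L × 3.99 L = 1.07 g

L-arginine 2.99 g; arabinose 26.33 g; agar 71.82 g; fructose 138.85 g; L-leucine 1.07 g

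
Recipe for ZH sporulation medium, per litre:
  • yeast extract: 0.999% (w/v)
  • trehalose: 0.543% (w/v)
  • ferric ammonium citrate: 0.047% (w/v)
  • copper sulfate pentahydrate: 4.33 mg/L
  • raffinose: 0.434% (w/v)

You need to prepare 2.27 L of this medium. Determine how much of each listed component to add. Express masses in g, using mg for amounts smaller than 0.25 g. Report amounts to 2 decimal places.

Scale factor relative to 1 L: 2.27.
yeast extract: 0.999 g per 100 mL × 2270 mL ÷ 100 = 22.68 g
trehalose: 0.543% w/v = 5.43 g/L → 5.43 × 2.27 L = 12.33 g
ferric ammonium citrate: 0.047 g per 100 mL × 2270 mL ÷ 100 = 1.07 g
copper sulfate pentahydrate: 4.33 mg/L × 2.27 L = 9.83 mg
raffinose: 0.434 g per 100 mL × 2270 mL ÷ 100 = 9.85 g

yeast extract 22.68 g; trehalose 12.33 g; ferric ammonium citrate 1.07 g; copper sulfate pentahydrate 9.83 mg; raffinose 9.85 g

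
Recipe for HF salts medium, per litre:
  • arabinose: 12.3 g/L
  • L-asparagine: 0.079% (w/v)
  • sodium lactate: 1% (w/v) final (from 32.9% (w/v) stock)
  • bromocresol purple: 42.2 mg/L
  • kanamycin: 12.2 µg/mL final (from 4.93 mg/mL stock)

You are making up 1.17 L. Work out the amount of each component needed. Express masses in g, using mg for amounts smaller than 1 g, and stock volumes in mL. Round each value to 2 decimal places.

arabinose 14.39 g; L-asparagine 924.30 mg; sodium lactate 35.56 mL; bromocresol purple 49.37 mg; kanamycin 2.90 mL

Scale factor relative to 1 L: 1.17.
arabinose: 12.3 g/L × 1.17 L = 14.39 g
L-asparagine: 0.079% w/v = 0.79 g/L → 0.79 × 1.17 L = 0.9243 g = 924.30 mg
sodium lactate: dilute stock: 1% ÷ 32.9% × 1170 mL = 35.56 mL
bromocresol purple: 42.2 mg/L × 1.17 L = 49.37 mg
kanamycin: V = C2·V2/C1 = 12.2 µg/mL × 1170 mL ÷ 4930 µg/mL = 2.90 mL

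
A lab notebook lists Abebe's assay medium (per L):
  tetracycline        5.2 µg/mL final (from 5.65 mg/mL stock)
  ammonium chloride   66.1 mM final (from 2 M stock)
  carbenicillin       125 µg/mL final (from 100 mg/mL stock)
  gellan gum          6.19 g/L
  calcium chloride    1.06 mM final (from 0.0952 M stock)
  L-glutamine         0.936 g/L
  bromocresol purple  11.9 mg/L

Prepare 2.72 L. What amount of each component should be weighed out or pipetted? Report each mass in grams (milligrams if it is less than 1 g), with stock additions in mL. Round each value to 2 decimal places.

tetracycline 2.50 mL; ammonium chloride 89.90 mL; carbenicillin 3.40 mL; gellan gum 16.84 g; calcium chloride 30.29 mL; L-glutamine 2.55 g; bromocresol purple 32.37 mg

Working volume: 2.72 L.
tetracycline: dilute stock: 5.2 µg/mL × 2720 mL ÷ 5650 µg/mL = 2.50 mL
ammonium chloride: dilute stock: 66.1 mM × 2720 mL ÷ 2000 mM = 89.90 mL
carbenicillin: C1V1 = C2V2 → 125 µg/mL × 2720 mL ÷ 100000 µg/mL = 3.40 mL
gellan gum: 6.19 g/L × 2.72 L = 16.84 g
calcium chloride: dilute stock: 1.06 mM × 2720 mL ÷ 95.2 mM = 30.29 mL
L-glutamine: 0.936 g/L × 2.72 L = 2.55 g
bromocresol purple: 11.9 mg/L × 2.72 L = 32.37 mg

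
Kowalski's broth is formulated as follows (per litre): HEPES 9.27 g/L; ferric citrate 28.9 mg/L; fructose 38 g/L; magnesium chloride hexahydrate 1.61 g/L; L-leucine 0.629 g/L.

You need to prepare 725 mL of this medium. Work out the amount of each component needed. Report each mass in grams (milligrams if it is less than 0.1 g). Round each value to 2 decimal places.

HEPES 6.72 g; ferric citrate 20.95 mg; fructose 27.55 g; magnesium chloride hexahydrate 1.17 g; L-leucine 0.46 g

Scale factor relative to 1 L: 0.725.
HEPES: 9.27 g/L × 0.725 L = 6.72 g
ferric citrate: 28.9 mg/L × 0.725 L = 20.95 mg
fructose: 38 g/L × 0.725 L = 27.55 g
magnesium chloride hexahydrate: 1.61 g/L × 0.725 L = 1.17 g
L-leucine: 0.629 g/L × 0.725 L = 0.46 g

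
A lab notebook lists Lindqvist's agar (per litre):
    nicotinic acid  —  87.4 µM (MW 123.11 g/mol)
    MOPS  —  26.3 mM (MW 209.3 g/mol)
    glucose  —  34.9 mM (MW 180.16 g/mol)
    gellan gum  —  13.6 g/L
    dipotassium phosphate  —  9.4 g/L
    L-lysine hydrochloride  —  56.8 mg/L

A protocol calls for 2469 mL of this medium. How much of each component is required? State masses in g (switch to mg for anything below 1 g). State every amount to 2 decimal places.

Target volume = 2469 mL = 2.469 L.
nicotinic acid: 87.4 µmol/L × 123.11 g/mol × 2.469 L ÷ 1000 = 26.57 mg
MOPS: 26.3 mmol/L × 209.3 g/mol × 2.469 L ÷ 1000 = 13.59 g
glucose: 34.9 mmol/L × 180.16 g/mol × 2.469 L ÷ 1000 = 15.52 g
gellan gum: 13.6 g/L × 2.469 L = 33.58 g
dipotassium phosphate: 9.4 g/L × 2.469 L = 23.21 g
L-lysine hydrochloride: 56.8 mg/L × 2.469 L = 140.24 mg

nicotinic acid 26.57 mg; MOPS 13.59 g; glucose 15.52 g; gellan gum 33.58 g; dipotassium phosphate 23.21 g; L-lysine hydrochloride 140.24 mg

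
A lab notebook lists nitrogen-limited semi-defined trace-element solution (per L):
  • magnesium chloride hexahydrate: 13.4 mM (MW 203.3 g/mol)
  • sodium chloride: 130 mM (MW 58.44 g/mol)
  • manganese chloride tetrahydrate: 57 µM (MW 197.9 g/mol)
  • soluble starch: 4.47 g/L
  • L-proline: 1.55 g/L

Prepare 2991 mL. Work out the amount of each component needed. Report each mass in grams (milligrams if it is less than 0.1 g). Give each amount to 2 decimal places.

Scale factor relative to 1 L: 2.991.
magnesium chloride hexahydrate: 13.4 mmol/L × 203.3 g/mol × 2.991 L ÷ 1000 = 8.15 g
sodium chloride: 130 mmol/L × 58.44 g/mol × 2.991 L ÷ 1000 = 22.72 g
manganese chloride tetrahydrate: 57 µmol/L × 197.9 g/mol × 2.991 L ÷ 1000 = 33.74 mg
soluble starch: 4.47 g/L × 2.991 L = 13.37 g
L-proline: 1.55 g/L × 2.991 L = 4.64 g

magnesium chloride hexahydrate 8.15 g; sodium chloride 22.72 g; manganese chloride tetrahydrate 33.74 mg; soluble starch 13.37 g; L-proline 4.64 g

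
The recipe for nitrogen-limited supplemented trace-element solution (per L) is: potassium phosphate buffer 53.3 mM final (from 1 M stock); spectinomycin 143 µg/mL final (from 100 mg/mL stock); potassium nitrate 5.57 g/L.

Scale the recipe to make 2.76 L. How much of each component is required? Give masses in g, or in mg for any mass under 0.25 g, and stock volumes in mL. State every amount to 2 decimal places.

potassium phosphate buffer 147.11 mL; spectinomycin 3.95 mL; potassium nitrate 15.37 g

Working volume: 2.76 L.
potassium phosphate buffer: V = C2·V2/C1 = 53.3 mM × 2760 mL ÷ 1000 mM = 147.11 mL
spectinomycin: dilute stock: 143 µg/mL × 2760 mL ÷ 100000 µg/mL = 3.95 mL
potassium nitrate: 5.57 g/L × 2.76 L = 15.37 g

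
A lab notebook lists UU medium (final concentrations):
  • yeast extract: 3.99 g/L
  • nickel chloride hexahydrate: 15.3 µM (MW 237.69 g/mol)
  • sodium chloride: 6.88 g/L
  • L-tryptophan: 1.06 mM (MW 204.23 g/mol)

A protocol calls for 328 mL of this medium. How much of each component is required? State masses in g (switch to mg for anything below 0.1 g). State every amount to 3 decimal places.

yeast extract 1.309 g; nickel chloride hexahydrate 1.193 mg; sodium chloride 2.257 g; L-tryptophan 71.007 mg

Scale factor relative to 1 L: 0.328.
yeast extract: 3.99 g/L × 0.328 L = 1.309 g
nickel chloride hexahydrate: 15.3 µmol/L × 237.69 g/mol × 0.328 L ÷ 1000 = 1.193 mg
sodium chloride: 6.88 g/L × 0.328 L = 2.257 g
L-tryptophan: 1.06 mmol/L × 204.23 mg/mmol × 0.328 L = 71.007 mg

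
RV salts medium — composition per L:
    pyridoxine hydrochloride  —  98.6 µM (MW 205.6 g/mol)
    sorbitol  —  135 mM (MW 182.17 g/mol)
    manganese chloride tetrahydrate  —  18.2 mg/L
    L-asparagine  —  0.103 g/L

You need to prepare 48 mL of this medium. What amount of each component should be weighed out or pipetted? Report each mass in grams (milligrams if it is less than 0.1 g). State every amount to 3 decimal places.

Target volume = 48 mL = 0.048 L.
pyridoxine hydrochloride: 98.6 µmol/L × 205.6 g/mol × 0.048 L ÷ 1000 = 0.973 mg
sorbitol: 135 mmol/L × 182.17 g/mol × 0.048 L ÷ 1000 = 1.180 g
manganese chloride tetrahydrate: 18.2 mg/L × 0.048 L = 0.874 mg
L-asparagine: 0.103 g/L × 0.048 L = 0.004944 g = 4.944 mg

pyridoxine hydrochloride 0.973 mg; sorbitol 1.180 g; manganese chloride tetrahydrate 0.874 mg; L-asparagine 4.944 mg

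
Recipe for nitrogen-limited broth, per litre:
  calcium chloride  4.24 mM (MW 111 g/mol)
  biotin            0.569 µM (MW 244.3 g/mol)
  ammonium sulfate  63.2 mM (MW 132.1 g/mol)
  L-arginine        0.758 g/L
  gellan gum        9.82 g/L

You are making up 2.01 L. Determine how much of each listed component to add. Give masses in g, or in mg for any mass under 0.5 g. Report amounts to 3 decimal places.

calcium chloride 0.946 g; biotin 0.279 mg; ammonium sulfate 16.781 g; L-arginine 1.524 g; gellan gum 19.738 g

Working volume: 2.01 L.
calcium chloride: 4.24 mmol/L × 111 g/mol × 2.01 L ÷ 1000 = 0.946 g
biotin: 0.569 µmol/L × 244.3 g/mol × 2.01 L ÷ 1000 = 0.279 mg
ammonium sulfate: 63.2 mmol/L × 132.1 g/mol × 2.01 L ÷ 1000 = 16.781 g
L-arginine: 0.758 g/L × 2.01 L = 1.524 g
gellan gum: 9.82 g/L × 2.01 L = 19.738 g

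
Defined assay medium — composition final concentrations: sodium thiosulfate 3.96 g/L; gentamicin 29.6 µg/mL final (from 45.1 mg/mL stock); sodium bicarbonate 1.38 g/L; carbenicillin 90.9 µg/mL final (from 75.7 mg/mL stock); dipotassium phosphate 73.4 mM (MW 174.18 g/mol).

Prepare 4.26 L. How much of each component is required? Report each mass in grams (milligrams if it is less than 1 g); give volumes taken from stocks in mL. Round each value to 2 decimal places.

Working volume: 4.26 L.
sodium thiosulfate: 3.96 g/L × 4.26 L = 16.87 g
gentamicin: C1V1 = C2V2 → 29.6 µg/mL × 4260 mL ÷ 45100 µg/mL = 2.80 mL
sodium bicarbonate: 1.38 g/L × 4.26 L = 5.88 g
carbenicillin: C1V1 = C2V2 → 90.9 µg/mL × 4260 mL ÷ 75700 µg/mL = 5.12 mL
dipotassium phosphate: 73.4 mmol/L × 174.18 g/mol × 4.26 L ÷ 1000 = 54.46 g

sodium thiosulfate 16.87 g; gentamicin 2.80 mL; sodium bicarbonate 5.88 g; carbenicillin 5.12 mL; dipotassium phosphate 54.46 g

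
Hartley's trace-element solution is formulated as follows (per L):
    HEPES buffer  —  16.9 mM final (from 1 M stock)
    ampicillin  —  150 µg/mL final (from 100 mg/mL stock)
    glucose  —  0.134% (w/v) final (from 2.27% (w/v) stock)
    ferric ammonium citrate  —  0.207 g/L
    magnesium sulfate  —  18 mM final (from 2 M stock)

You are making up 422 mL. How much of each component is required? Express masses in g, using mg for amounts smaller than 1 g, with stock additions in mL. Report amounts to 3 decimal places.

HEPES buffer 7.132 mL; ampicillin 0.633 mL; glucose 24.911 mL; ferric ammonium citrate 87.354 mg; magnesium sulfate 3.798 mL

Scale factor relative to 1 L: 0.422.
HEPES buffer: dilute stock: 16.9 mM × 422 mL ÷ 1000 mM = 7.132 mL
ampicillin: C1V1 = C2V2 → 150 µg/mL × 422 mL ÷ 100000 µg/mL = 0.633 mL
glucose: dilute stock: 0.134% ÷ 2.27% × 422 mL = 24.911 mL
ferric ammonium citrate: 0.207 g/L × 0.422 L = 0.087354 g = 87.354 mg
magnesium sulfate: dilute stock: 18 mM × 422 mL ÷ 2000 mM = 3.798 mL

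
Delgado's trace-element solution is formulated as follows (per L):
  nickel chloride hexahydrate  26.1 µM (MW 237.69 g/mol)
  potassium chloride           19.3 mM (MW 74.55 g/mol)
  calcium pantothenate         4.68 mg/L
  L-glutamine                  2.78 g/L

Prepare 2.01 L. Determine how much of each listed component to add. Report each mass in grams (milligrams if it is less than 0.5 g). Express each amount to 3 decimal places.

nickel chloride hexahydrate 12.469 mg; potassium chloride 2.892 g; calcium pantothenate 9.407 mg; L-glutamine 5.588 g

Scale factor relative to 1 L: 2.01.
nickel chloride hexahydrate: 26.1 µmol/L × 237.69 g/mol × 2.01 L ÷ 1000 = 12.469 mg
potassium chloride: 19.3 mmol/L × 74.55 g/mol × 2.01 L ÷ 1000 = 2.892 g
calcium pantothenate: 4.68 mg/L × 2.01 L = 9.407 mg
L-glutamine: 2.78 g/L × 2.01 L = 5.588 g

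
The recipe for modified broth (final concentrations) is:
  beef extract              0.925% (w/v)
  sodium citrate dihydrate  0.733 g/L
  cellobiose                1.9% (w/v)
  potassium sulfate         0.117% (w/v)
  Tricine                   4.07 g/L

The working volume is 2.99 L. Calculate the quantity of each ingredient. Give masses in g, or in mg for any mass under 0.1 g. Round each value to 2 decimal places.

Working volume: 2.99 L.
beef extract: 0.925% w/v = 9.25 g/L → 9.25 × 2.99 L = 27.66 g
sodium citrate dihydrate: 0.733 g/L × 2.99 L = 2.19 g
cellobiose: 1.9% w/v = 19 g/L → 19 × 2.99 L = 56.81 g
potassium sulfate: 0.117 g per 100 mL × 2990 mL ÷ 100 = 3.50 g
Tricine: 4.07 g/L × 2.99 L = 12.17 g

beef extract 27.66 g; sodium citrate dihydrate 2.19 g; cellobiose 56.81 g; potassium sulfate 3.50 g; Tricine 12.17 g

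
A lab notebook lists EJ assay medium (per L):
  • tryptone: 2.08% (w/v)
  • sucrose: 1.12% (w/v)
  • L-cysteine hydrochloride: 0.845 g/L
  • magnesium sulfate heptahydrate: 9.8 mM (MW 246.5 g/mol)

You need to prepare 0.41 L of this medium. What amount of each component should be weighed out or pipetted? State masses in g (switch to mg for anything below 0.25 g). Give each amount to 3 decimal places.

tryptone 8.528 g; sucrose 4.592 g; L-cysteine hydrochloride 0.346 g; magnesium sulfate heptahydrate 0.990 g

Working volume: 0.41 L.
tryptone: 2.08 g per 100 mL × 410 mL ÷ 100 = 8.528 g
sucrose: 1.12 g per 100 mL × 410 mL ÷ 100 = 4.592 g
L-cysteine hydrochloride: 0.845 g/L × 0.41 L = 0.346 g
magnesium sulfate heptahydrate: 9.8 mmol/L × 246.5 g/mol × 0.41 L ÷ 1000 = 0.990 g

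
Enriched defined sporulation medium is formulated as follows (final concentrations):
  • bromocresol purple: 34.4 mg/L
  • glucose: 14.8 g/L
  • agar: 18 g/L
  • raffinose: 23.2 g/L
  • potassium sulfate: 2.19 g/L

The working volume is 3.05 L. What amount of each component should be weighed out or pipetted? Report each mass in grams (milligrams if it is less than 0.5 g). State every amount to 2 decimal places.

bromocresol purple 104.92 mg; glucose 45.14 g; agar 54.90 g; raffinose 70.76 g; potassium sulfate 6.68 g

Scale factor relative to 1 L: 3.05.
bromocresol purple: 34.4 mg/L × 3.05 L = 104.92 mg
glucose: 14.8 g/L × 3.05 L = 45.14 g
agar: 18 g/L × 3.05 L = 54.90 g
raffinose: 23.2 g/L × 3.05 L = 70.76 g
potassium sulfate: 2.19 g/L × 3.05 L = 6.68 g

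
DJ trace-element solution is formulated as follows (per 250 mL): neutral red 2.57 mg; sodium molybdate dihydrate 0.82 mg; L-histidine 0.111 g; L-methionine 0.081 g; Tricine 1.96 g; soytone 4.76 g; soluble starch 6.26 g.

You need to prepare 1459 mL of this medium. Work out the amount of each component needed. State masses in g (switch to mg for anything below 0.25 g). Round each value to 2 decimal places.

Ratio of target to recipe volume: 1459 / 250 = 5.836.
neutral red: 2.57 mg × (1459 mL / 250 mL) = 15.00 mg
sodium molybdate dihydrate: 0.82 mg × (1459 mL / 250 mL) = 4.79 mg
L-histidine: 0.111 g × (1459 mL / 250 mL) = 0.65 g
L-methionine: 0.081 g × (1459 mL / 250 mL) = 0.47 g
Tricine: 1.96 g × (1459 mL / 250 mL) = 11.44 g
soytone: 4.76 g × (1459 mL / 250 mL) = 27.78 g
soluble starch: 6.26 g × (1459 mL / 250 mL) = 36.53 g

neutral red 15.00 mg; sodium molybdate dihydrate 4.79 mg; L-histidine 0.65 g; L-methionine 0.47 g; Tricine 11.44 g; soytone 27.78 g; soluble starch 36.53 g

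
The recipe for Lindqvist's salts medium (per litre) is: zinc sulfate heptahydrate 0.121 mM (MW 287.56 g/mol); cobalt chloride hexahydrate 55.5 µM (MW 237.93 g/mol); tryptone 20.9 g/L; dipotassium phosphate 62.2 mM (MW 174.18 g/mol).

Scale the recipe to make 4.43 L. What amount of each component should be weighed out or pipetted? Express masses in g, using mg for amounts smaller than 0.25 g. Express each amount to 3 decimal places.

Working volume: 4.43 L.
zinc sulfate heptahydrate: 0.121 mmol/L × 287.56 mg/mmol × 4.43 L = 154.141 mg
cobalt chloride hexahydrate: 55.5 µmol/L × 237.93 g/mol × 4.43 L ÷ 1000 = 58.499 mg
tryptone: 20.9 g/L × 4.43 L = 92.587 g
dipotassium phosphate: 62.2 mmol/L × 174.18 g/mol × 4.43 L ÷ 1000 = 47.995 g

zinc sulfate heptahydrate 154.141 mg; cobalt chloride hexahydrate 58.499 mg; tryptone 92.587 g; dipotassium phosphate 47.995 g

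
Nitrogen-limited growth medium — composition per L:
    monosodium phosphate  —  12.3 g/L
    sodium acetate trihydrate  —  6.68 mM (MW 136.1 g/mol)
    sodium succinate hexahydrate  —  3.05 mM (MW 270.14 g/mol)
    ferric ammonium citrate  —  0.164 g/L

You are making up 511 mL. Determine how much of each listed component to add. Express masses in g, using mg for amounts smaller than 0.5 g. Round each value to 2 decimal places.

Scale factor relative to 1 L: 0.511.
monosodium phosphate: 12.3 g/L × 0.511 L = 6.29 g
sodium acetate trihydrate: 6.68 mmol/L × 136.1 mg/mmol × 0.511 L = 464.57 mg
sodium succinate hexahydrate: 3.05 mmol/L × 270.14 mg/mmol × 0.511 L = 421.03 mg
ferric ammonium citrate: 0.164 g/L × 0.511 L = 0.083804 g = 83.80 mg

monosodium phosphate 6.29 g; sodium acetate trihydrate 464.57 mg; sodium succinate hexahydrate 421.03 mg; ferric ammonium citrate 83.80 mg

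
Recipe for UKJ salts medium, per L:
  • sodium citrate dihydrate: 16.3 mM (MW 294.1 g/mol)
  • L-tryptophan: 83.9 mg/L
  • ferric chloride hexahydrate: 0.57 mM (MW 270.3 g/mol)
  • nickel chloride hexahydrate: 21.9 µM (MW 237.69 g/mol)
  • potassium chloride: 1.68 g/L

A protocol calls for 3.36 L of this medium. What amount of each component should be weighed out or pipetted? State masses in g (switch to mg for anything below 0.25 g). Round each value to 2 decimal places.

Scale factor relative to 1 L: 3.36.
sodium citrate dihydrate: 16.3 mmol/L × 294.1 g/mol × 3.36 L ÷ 1000 = 16.11 g
L-tryptophan: 83.9 mg/L × 3.36 L = 281.904 mg = 0.28 g
ferric chloride hexahydrate: 0.57 mmol/L × 270.3 g/mol × 3.36 L ÷ 1000 = 0.52 g
nickel chloride hexahydrate: 21.9 µmol/L × 237.69 g/mol × 3.36 L ÷ 1000 = 17.49 mg
potassium chloride: 1.68 g/L × 3.36 L = 5.64 g

sodium citrate dihydrate 16.11 g; L-tryptophan 0.28 g; ferric chloride hexahydrate 0.52 g; nickel chloride hexahydrate 17.49 mg; potassium chloride 5.64 g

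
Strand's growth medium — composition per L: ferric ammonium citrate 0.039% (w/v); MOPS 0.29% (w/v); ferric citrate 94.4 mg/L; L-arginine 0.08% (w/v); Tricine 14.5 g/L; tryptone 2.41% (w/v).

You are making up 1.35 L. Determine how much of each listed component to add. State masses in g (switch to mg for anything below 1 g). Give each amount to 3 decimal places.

ferric ammonium citrate 526.500 mg; MOPS 3.915 g; ferric citrate 127.440 mg; L-arginine 1.080 g; Tricine 19.575 g; tryptone 32.535 g

Scale factor relative to 1 L: 1.35.
ferric ammonium citrate: 0.039 g per 100 mL × 1350 mL ÷ 100 = 0.5265 g = 526.500 mg
MOPS: 0.29% w/v = 2.9 g/L → 2.9 × 1.35 L = 3.915 g
ferric citrate: 94.4 mg/L × 1.35 L = 127.440 mg
L-arginine: 0.08% w/v = 0.8 g/L → 0.8 × 1.35 L = 1.080 g
Tricine: 14.5 g/L × 1.35 L = 19.575 g
tryptone: 2.41% w/v = 24.1 g/L → 24.1 × 1.35 L = 32.535 g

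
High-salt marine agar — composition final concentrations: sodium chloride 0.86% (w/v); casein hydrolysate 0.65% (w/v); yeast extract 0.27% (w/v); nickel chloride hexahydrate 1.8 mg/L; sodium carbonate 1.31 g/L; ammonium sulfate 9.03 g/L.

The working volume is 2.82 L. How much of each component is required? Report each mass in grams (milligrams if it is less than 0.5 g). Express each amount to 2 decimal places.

Scale factor relative to 1 L: 2.82.
sodium chloride: 0.86% w/v = 8.6 g/L → 8.6 × 2.82 L = 24.25 g
casein hydrolysate: 0.65% w/v = 6.5 g/L → 6.5 × 2.82 L = 18.33 g
yeast extract: 0.27 g per 100 mL × 2820 mL ÷ 100 = 7.61 g
nickel chloride hexahydrate: 1.8 mg/L × 2.82 L = 5.08 mg
sodium carbonate: 1.31 g/L × 2.82 L = 3.69 g
ammonium sulfate: 9.03 g/L × 2.82 L = 25.46 g

sodium chloride 24.25 g; casein hydrolysate 18.33 g; yeast extract 7.61 g; nickel chloride hexahydrate 5.08 mg; sodium carbonate 3.69 g; ammonium sulfate 25.46 g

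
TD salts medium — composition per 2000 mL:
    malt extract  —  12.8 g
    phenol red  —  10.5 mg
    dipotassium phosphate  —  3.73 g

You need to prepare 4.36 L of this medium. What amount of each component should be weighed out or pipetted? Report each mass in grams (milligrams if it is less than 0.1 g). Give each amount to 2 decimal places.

malt extract 27.90 g; phenol red 22.89 mg; dipotassium phosphate 8.13 g

Ratio of target to recipe volume: 4360 / 2000 = 2.18.
malt extract: 12.8 g × (4360 mL / 2000 mL) = 27.90 g
phenol red: 10.5 mg × (4360 mL / 2000 mL) = 22.89 mg
dipotassium phosphate: 3.73 g × (4360 mL / 2000 mL) = 8.13 g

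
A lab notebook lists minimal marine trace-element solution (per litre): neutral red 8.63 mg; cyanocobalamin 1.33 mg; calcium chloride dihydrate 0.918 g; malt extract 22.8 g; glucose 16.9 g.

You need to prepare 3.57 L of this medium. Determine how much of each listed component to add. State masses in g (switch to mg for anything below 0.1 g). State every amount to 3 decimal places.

neutral red 30.809 mg; cyanocobalamin 4.748 mg; calcium chloride dihydrate 3.277 g; malt extract 81.396 g; glucose 60.333 g

Scale factor = 3570 mL / 1000 mL = 3.57.
neutral red: 8.63 mg × (3570 mL / 1000 mL) = 30.809 mg
cyanocobalamin: 1.33 mg × (3570 mL / 1000 mL) = 4.748 mg
calcium chloride dihydrate: 0.918 g × (3570 mL / 1000 mL) = 3.277 g
malt extract: 22.8 g × (3570 mL / 1000 mL) = 81.396 g
glucose: 16.9 g × (3570 mL / 1000 mL) = 60.333 g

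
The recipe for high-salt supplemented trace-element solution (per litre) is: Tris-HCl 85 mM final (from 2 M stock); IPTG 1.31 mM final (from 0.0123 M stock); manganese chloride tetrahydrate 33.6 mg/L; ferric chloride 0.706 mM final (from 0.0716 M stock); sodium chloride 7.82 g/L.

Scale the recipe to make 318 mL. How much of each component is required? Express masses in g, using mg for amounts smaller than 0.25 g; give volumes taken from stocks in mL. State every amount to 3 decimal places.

Scale factor relative to 1 L: 0.318.
Tris-HCl: V = C2·V2/C1 = 85 mM × 318 mL ÷ 2000 mM = 13.515 mL
IPTG: V = C2·V2/C1 = 1.31 mM × 318 mL ÷ 12.3 mM = 33.868 mL
manganese chloride tetrahydrate: 33.6 mg/L × 0.318 L = 10.685 mg
ferric chloride: C1V1 = C2V2 → 0.706 mM × 318 mL ÷ 71.6 mM = 3.136 mL
sodium chloride: 7.82 g/L × 0.318 L = 2.487 g

Tris-HCl 13.515 mL; IPTG 33.868 mL; manganese chloride tetrahydrate 10.685 mg; ferric chloride 3.136 mL; sodium chloride 2.487 g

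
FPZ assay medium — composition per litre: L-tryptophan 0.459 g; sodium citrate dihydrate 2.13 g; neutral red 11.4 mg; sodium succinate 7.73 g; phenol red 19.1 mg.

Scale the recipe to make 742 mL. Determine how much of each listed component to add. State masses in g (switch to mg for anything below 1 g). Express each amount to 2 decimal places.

Ratio of target to recipe volume: 742 / 1000 = 0.742.
L-tryptophan: 0.459 g × (742 mL / 1000 mL) = 0.340578 g = 340.58 mg
sodium citrate dihydrate: 2.13 g × (742 mL / 1000 mL) = 1.58 g
neutral red: 11.4 mg × (742 mL / 1000 mL) = 8.46 mg
sodium succinate: 7.73 g × (742 mL / 1000 mL) = 5.74 g
phenol red: 19.1 mg × (742 mL / 1000 mL) = 14.17 mg

L-tryptophan 340.58 mg; sodium citrate dihydrate 1.58 g; neutral red 8.46 mg; sodium succinate 5.74 g; phenol red 14.17 mg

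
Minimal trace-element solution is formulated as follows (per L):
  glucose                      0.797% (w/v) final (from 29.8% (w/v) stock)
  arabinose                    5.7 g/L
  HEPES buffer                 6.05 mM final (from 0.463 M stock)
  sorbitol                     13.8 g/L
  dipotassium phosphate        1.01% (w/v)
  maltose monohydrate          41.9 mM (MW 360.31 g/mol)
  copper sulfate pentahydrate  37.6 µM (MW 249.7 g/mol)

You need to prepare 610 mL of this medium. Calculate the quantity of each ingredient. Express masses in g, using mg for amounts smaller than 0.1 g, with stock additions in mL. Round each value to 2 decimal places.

glucose 16.31 mL; arabinose 3.48 g; HEPES buffer 7.97 mL; sorbitol 8.42 g; dipotassium phosphate 6.16 g; maltose monohydrate 9.21 g; copper sulfate pentahydrate 5.73 mg

Target volume = 610 mL = 0.61 L.
glucose: dilute stock: 0.797% ÷ 29.8% × 610 mL = 16.31 mL
arabinose: 5.7 g/L × 0.61 L = 3.48 g
HEPES buffer: C1V1 = C2V2 → 6.05 mM × 610 mL ÷ 463 mM = 7.97 mL
sorbitol: 13.8 g/L × 0.61 L = 8.42 g
dipotassium phosphate: 1.01% w/v = 10.1 g/L → 10.1 × 0.61 L = 6.16 g
maltose monohydrate: 41.9 mmol/L × 360.31 g/mol × 0.61 L ÷ 1000 = 9.21 g
copper sulfate pentahydrate: 37.6 µmol/L × 249.7 g/mol × 0.61 L ÷ 1000 = 5.73 mg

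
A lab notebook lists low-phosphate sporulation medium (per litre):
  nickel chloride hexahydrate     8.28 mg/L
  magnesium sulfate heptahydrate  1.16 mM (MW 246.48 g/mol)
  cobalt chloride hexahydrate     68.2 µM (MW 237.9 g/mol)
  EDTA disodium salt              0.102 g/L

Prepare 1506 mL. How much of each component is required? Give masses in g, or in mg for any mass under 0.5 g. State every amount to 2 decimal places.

Working volume: 1506 mL = 1.506 L.
nickel chloride hexahydrate: 8.28 mg/L × 1.506 L = 12.47 mg
magnesium sulfate heptahydrate: 1.16 mmol/L × 246.48 mg/mmol × 1.506 L = 430.59 mg
cobalt chloride hexahydrate: 68.2 µmol/L × 237.9 g/mol × 1.506 L ÷ 1000 = 24.43 mg
EDTA disodium salt: 0.102 g/L × 1.506 L = 0.153612 g = 153.61 mg

nickel chloride hexahydrate 12.47 mg; magnesium sulfate heptahydrate 430.59 mg; cobalt chloride hexahydrate 24.43 mg; EDTA disodium salt 153.61 mg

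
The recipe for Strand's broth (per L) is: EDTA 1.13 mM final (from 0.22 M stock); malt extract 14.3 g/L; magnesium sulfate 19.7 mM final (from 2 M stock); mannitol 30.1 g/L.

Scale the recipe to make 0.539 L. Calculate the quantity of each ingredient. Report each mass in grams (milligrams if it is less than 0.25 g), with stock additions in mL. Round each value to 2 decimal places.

EDTA 2.77 mL; malt extract 7.71 g; magnesium sulfate 5.31 mL; mannitol 16.22 g

Working volume: 0.539 L.
EDTA: V = C2·V2/C1 = 1.13 mM × 539 mL ÷ 220 mM = 2.77 mL
malt extract: 14.3 g/L × 0.539 L = 7.71 g
magnesium sulfate: C1V1 = C2V2 → 19.7 mM × 539 mL ÷ 2000 mM = 5.31 mL
mannitol: 30.1 g/L × 0.539 L = 16.22 g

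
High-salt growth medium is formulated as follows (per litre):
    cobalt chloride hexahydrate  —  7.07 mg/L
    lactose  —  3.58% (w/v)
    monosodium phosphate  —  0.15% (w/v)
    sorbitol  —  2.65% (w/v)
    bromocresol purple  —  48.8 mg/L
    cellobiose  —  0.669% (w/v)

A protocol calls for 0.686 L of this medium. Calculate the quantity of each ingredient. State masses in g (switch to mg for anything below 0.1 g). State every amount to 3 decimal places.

Scale factor relative to 1 L: 0.686.
cobalt chloride hexahydrate: 7.07 mg/L × 0.686 L = 4.850 mg
lactose: 3.58 g per 100 mL × 686 mL ÷ 100 = 24.559 g
monosodium phosphate: 0.15% w/v = 1.5 g/L → 1.5 × 0.686 L = 1.029 g
sorbitol: 2.65% w/v = 26.5 g/L → 26.5 × 0.686 L = 18.179 g
bromocresol purple: 48.8 mg/L × 0.686 L = 33.477 mg
cellobiose: 0.669 g per 100 mL × 686 mL ÷ 100 = 4.589 g

cobalt chloride hexahydrate 4.850 mg; lactose 24.559 g; monosodium phosphate 1.029 g; sorbitol 18.179 g; bromocresol purple 33.477 mg; cellobiose 4.589 g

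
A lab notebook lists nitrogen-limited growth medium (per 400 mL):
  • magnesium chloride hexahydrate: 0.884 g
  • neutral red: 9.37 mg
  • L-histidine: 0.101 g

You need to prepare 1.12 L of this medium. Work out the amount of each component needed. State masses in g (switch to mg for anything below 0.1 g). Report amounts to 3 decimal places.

Scale factor = 1120 mL / 400 mL = 2.8.
magnesium chloride hexahydrate: 0.884 g × (1120 mL / 400 mL) = 2.475 g
neutral red: 9.37 mg × (1120 mL / 400 mL) = 26.236 mg
L-histidine: 0.101 g × (1120 mL / 400 mL) = 0.283 g

magnesium chloride hexahydrate 2.475 g; neutral red 26.236 mg; L-histidine 0.283 g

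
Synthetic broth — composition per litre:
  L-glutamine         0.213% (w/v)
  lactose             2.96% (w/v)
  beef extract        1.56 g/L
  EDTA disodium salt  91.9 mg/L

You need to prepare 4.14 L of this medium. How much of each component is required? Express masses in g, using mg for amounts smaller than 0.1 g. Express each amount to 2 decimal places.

L-glutamine 8.82 g; lactose 122.54 g; beef extract 6.46 g; EDTA disodium salt 0.38 g

Scale factor relative to 1 L: 4.14.
L-glutamine: 0.213% w/v = 2.13 g/L → 2.13 × 4.14 L = 8.82 g
lactose: 2.96% w/v = 29.6 g/L → 29.6 × 4.14 L = 122.54 g
beef extract: 1.56 g/L × 4.14 L = 6.46 g
EDTA disodium salt: 91.9 mg/L × 4.14 L = 380.466 mg = 0.38 g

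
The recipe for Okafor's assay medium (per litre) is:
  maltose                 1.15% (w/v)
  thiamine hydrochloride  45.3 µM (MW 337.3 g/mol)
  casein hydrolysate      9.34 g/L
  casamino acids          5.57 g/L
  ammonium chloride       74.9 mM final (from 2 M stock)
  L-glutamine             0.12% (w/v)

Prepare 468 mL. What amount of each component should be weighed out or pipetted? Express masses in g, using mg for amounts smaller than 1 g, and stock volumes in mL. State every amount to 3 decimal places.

maltose 5.382 g; thiamine hydrochloride 7.151 mg; casein hydrolysate 4.371 g; casamino acids 2.607 g; ammonium chloride 17.527 mL; L-glutamine 561.600 mg

Scale factor relative to 1 L: 0.468.
maltose: 1.15 g per 100 mL × 468 mL ÷ 100 = 5.382 g
thiamine hydrochloride: 45.3 µmol/L × 337.3 g/mol × 0.468 L ÷ 1000 = 7.151 mg
casein hydrolysate: 9.34 g/L × 0.468 L = 4.371 g
casamino acids: 5.57 g/L × 0.468 L = 2.607 g
ammonium chloride: V = C2·V2/C1 = 74.9 mM × 468 mL ÷ 2000 mM = 17.527 mL
L-glutamine: 0.12% w/v = 1.2 g/L → 1.2 × 0.468 L = 0.5616 g = 561.600 mg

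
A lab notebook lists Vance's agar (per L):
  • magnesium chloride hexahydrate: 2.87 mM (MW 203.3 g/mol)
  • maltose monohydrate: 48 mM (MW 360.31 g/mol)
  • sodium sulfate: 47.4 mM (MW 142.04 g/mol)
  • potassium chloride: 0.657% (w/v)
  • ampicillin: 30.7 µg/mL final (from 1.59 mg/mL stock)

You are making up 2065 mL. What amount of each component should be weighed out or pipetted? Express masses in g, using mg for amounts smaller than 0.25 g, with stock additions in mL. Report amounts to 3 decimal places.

magnesium chloride hexahydrate 1.205 g; maltose monohydrate 35.714 g; sodium sulfate 13.903 g; potassium chloride 13.567 g; ampicillin 39.871 mL

Target volume = 2065 mL = 2.065 L.
magnesium chloride hexahydrate: 2.87 mmol/L × 203.3 g/mol × 2.065 L ÷ 1000 = 1.205 g
maltose monohydrate: 48 mmol/L × 360.31 g/mol × 2.065 L ÷ 1000 = 35.714 g
sodium sulfate: 47.4 mmol/L × 142.04 g/mol × 2.065 L ÷ 1000 = 13.903 g
potassium chloride: 0.657% w/v = 6.57 g/L → 6.57 × 2.065 L = 13.567 g
ampicillin: C1V1 = C2V2 → 30.7 µg/mL × 2065 mL ÷ 1590 µg/mL = 39.871 mL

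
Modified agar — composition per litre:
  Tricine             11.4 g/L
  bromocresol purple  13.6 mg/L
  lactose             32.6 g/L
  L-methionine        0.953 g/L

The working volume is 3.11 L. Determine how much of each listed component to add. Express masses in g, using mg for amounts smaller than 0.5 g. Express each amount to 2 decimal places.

Scale factor relative to 1 L: 3.11.
Tricine: 11.4 g/L × 3.11 L = 35.45 g
bromocresol purple: 13.6 mg/L × 3.11 L = 42.30 mg
lactose: 32.6 g/L × 3.11 L = 101.39 g
L-methionine: 0.953 g/L × 3.11 L = 2.96 g

Tricine 35.45 g; bromocresol purple 42.30 mg; lactose 101.39 g; L-methionine 2.96 g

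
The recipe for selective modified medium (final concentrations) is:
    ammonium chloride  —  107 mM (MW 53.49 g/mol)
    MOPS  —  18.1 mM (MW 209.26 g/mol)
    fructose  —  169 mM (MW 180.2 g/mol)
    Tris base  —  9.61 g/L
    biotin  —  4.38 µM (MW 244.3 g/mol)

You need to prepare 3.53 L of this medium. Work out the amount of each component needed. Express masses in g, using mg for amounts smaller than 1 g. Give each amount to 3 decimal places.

ammonium chloride 20.204 g; MOPS 13.370 g; fructose 107.502 g; Tris base 33.923 g; biotin 3.777 mg

Working volume: 3.53 L.
ammonium chloride: 107 mmol/L × 53.49 g/mol × 3.53 L ÷ 1000 = 20.204 g
MOPS: 18.1 mmol/L × 209.26 g/mol × 3.53 L ÷ 1000 = 13.370 g
fructose: 169 mmol/L × 180.2 g/mol × 3.53 L ÷ 1000 = 107.502 g
Tris base: 9.61 g/L × 3.53 L = 33.923 g
biotin: 4.38 µmol/L × 244.3 g/mol × 3.53 L ÷ 1000 = 3.777 mg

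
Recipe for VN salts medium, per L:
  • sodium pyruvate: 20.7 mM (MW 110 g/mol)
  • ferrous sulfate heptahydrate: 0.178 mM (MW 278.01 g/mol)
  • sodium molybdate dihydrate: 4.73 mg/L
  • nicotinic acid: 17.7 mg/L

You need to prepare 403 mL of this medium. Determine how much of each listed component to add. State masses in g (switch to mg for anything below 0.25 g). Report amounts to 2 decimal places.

Target volume = 403 mL = 0.403 L.
sodium pyruvate: 20.7 mmol/L × 110 g/mol × 0.403 L ÷ 1000 = 0.92 g
ferrous sulfate heptahydrate: 0.178 mmol/L × 278.01 mg/mmol × 0.403 L = 19.94 mg
sodium molybdate dihydrate: 4.73 mg/L × 0.403 L = 1.91 mg
nicotinic acid: 17.7 mg/L × 0.403 L = 7.13 mg

sodium pyruvate 0.92 g; ferrous sulfate heptahydrate 19.94 mg; sodium molybdate dihydrate 1.91 mg; nicotinic acid 7.13 mg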